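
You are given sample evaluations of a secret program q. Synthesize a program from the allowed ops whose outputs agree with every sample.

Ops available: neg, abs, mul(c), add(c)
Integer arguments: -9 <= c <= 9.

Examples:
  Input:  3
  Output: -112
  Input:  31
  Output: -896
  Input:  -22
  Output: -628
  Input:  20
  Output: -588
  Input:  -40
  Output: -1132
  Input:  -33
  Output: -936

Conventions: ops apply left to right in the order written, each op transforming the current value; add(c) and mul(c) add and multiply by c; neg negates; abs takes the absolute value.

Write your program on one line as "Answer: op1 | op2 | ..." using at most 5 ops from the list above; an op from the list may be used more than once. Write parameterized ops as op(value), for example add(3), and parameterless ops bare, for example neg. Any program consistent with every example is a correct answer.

mul(-7) | add(-2) | abs | add(5) | mul(-4)

Check, running the answer program on each example:
  3 -> -21 -> -23 -> 23 -> 28 -> -112
  31 -> -217 -> -219 -> 219 -> 224 -> -896
  -22 -> 154 -> 152 -> 152 -> 157 -> -628
  20 -> -140 -> -142 -> 142 -> 147 -> -588
  -40 -> 280 -> 278 -> 278 -> 283 -> -1132
  -33 -> 231 -> 229 -> 229 -> 234 -> -936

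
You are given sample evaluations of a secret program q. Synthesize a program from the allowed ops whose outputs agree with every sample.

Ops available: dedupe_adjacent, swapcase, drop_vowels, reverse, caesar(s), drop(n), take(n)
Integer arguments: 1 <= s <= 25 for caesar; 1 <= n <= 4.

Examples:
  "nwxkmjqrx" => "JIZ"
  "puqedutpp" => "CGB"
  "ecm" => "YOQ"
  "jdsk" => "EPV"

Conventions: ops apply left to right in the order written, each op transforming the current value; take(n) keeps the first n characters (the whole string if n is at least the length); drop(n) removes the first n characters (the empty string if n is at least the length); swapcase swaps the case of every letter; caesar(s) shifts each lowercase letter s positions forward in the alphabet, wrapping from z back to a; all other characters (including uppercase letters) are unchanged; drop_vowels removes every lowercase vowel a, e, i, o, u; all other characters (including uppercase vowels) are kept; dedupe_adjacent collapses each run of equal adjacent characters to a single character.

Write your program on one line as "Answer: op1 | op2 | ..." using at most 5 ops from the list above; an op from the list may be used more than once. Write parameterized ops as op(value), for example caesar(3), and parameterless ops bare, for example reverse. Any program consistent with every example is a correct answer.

take(3) | caesar(12) | swapcase | reverse

Check, running the answer program on each example:
  "nwxkmjqrx" -> "nwx" -> "zij" -> "ZIJ" -> "JIZ"
  "puqedutpp" -> "puq" -> "bgc" -> "BGC" -> "CGB"
  "ecm" -> "ecm" -> "qoy" -> "QOY" -> "YOQ"
  "jdsk" -> "jds" -> "vpe" -> "VPE" -> "EPV"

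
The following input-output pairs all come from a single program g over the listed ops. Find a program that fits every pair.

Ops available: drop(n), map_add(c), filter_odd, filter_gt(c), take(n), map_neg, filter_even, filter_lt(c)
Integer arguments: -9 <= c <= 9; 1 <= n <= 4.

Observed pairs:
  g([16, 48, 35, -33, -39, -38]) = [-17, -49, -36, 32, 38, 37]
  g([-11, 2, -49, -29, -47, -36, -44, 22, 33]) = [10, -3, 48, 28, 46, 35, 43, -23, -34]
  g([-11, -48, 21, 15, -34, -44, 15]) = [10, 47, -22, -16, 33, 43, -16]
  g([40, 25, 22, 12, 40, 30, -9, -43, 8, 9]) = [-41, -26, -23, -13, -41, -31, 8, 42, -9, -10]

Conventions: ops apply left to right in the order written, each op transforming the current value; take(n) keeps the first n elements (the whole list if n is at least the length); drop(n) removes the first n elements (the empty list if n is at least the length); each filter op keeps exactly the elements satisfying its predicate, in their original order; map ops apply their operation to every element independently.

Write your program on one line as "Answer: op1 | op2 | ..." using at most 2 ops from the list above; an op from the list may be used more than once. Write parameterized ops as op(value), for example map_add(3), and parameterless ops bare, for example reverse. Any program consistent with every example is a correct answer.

map_neg | map_add(-1)

Check, running the answer program on each example:
  [16, 48, 35, -33, -39, -38] -> [-16, -48, -35, 33, 39, 38] -> [-17, -49, -36, 32, 38, 37]
  [-11, 2, -49, -29, -47, -36, -44, 22, 33] -> [11, -2, 49, 29, 47, 36, 44, -22, -33] -> [10, -3, 48, 28, 46, 35, 43, -23, -34]
  [-11, -48, 21, 15, -34, -44, 15] -> [11, 48, -21, -15, 34, 44, -15] -> [10, 47, -22, -16, 33, 43, -16]
  [40, 25, 22, 12, 40, 30, -9, -43, 8, 9] -> [-40, -25, -22, -12, -40, -30, 9, 43, -8, -9] -> [-41, -26, -23, -13, -41, -31, 8, 42, -9, -10]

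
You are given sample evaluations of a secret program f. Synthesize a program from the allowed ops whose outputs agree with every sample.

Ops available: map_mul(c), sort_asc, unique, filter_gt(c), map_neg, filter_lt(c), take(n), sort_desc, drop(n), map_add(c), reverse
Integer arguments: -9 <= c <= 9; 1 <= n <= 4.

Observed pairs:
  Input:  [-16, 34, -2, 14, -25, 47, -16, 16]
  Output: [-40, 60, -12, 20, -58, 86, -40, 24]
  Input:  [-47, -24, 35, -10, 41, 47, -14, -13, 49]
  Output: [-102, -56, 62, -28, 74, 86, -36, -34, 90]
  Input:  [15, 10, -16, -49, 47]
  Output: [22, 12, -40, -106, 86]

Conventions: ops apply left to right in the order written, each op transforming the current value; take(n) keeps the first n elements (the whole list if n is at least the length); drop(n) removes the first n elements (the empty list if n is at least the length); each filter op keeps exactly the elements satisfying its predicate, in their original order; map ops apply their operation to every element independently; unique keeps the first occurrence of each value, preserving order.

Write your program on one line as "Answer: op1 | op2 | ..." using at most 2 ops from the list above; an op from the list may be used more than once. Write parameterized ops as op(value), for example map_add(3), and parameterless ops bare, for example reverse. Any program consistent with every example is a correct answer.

map_mul(2) | map_add(-8)

Check, running the answer program on each example:
  [-16, 34, -2, 14, -25, 47, -16, 16] -> [-32, 68, -4, 28, -50, 94, -32, 32] -> [-40, 60, -12, 20, -58, 86, -40, 24]
  [-47, -24, 35, -10, 41, 47, -14, -13, 49] -> [-94, -48, 70, -20, 82, 94, -28, -26, 98] -> [-102, -56, 62, -28, 74, 86, -36, -34, 90]
  [15, 10, -16, -49, 47] -> [30, 20, -32, -98, 94] -> [22, 12, -40, -106, 86]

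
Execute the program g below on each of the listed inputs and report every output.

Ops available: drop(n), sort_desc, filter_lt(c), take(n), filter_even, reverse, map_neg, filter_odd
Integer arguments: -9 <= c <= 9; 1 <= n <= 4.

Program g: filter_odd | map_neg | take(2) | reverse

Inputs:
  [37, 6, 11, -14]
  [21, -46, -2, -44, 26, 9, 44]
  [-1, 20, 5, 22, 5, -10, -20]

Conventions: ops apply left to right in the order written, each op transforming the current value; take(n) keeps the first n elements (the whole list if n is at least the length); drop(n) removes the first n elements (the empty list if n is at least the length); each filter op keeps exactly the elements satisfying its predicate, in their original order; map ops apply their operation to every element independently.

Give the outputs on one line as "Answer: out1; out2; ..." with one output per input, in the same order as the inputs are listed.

Execution, op by op:
  [37, 6, 11, -14] -> [37, 11] -> [-37, -11] -> [-37, -11] -> [-11, -37]
  [21, -46, -2, -44, 26, 9, 44] -> [21, 9] -> [-21, -9] -> [-21, -9] -> [-9, -21]
  [-1, 20, 5, 22, 5, -10, -20] -> [-1, 5, 5] -> [1, -5, -5] -> [1, -5] -> [-5, 1]

[-11, -37]; [-9, -21]; [-5, 1]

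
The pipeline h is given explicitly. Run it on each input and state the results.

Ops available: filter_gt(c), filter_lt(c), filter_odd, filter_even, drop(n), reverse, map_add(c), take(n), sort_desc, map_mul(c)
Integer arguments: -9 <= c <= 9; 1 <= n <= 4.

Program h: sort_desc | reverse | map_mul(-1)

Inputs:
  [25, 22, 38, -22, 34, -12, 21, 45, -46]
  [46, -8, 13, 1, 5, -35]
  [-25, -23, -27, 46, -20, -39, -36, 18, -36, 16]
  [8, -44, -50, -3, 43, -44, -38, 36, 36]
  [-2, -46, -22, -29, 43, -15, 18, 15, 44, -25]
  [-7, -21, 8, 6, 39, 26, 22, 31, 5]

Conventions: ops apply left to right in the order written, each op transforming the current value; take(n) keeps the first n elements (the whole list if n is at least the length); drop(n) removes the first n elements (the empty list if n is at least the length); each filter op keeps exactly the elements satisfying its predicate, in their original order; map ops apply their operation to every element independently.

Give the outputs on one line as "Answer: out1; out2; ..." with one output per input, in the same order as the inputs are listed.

Execution, op by op:
  [25, 22, 38, -22, 34, -12, 21, 45, -46] -> [45, 38, 34, 25, 22, 21, -12, -22, -46] -> [-46, -22, -12, 21, 22, 25, 34, 38, 45] -> [46, 22, 12, -21, -22, -25, -34, -38, -45]
  [46, -8, 13, 1, 5, -35] -> [46, 13, 5, 1, -8, -35] -> [-35, -8, 1, 5, 13, 46] -> [35, 8, -1, -5, -13, -46]
  [-25, -23, -27, 46, -20, -39, -36, 18, -36, 16] -> [46, 18, 16, -20, -23, -25, -27, -36, -36, -39] -> [-39, -36, -36, -27, -25, -23, -20, 16, 18, 46] -> [39, 36, 36, 27, 25, 23, 20, -16, -18, -46]
  [8, -44, -50, -3, 43, -44, -38, 36, 36] -> [43, 36, 36, 8, -3, -38, -44, -44, -50] -> [-50, -44, -44, -38, -3, 8, 36, 36, 43] -> [50, 44, 44, 38, 3, -8, -36, -36, -43]
  [-2, -46, -22, -29, 43, -15, 18, 15, 44, -25] -> [44, 43, 18, 15, -2, -15, -22, -25, -29, -46] -> [-46, -29, -25, -22, -15, -2, 15, 18, 43, 44] -> [46, 29, 25, 22, 15, 2, -15, -18, -43, -44]
  [-7, -21, 8, 6, 39, 26, 22, 31, 5] -> [39, 31, 26, 22, 8, 6, 5, -7, -21] -> [-21, -7, 5, 6, 8, 22, 26, 31, 39] -> [21, 7, -5, -6, -8, -22, -26, -31, -39]

[46, 22, 12, -21, -22, -25, -34, -38, -45]; [35, 8, -1, -5, -13, -46]; [39, 36, 36, 27, 25, 23, 20, -16, -18, -46]; [50, 44, 44, 38, 3, -8, -36, -36, -43]; [46, 29, 25, 22, 15, 2, -15, -18, -43, -44]; [21, 7, -5, -6, -8, -22, -26, -31, -39]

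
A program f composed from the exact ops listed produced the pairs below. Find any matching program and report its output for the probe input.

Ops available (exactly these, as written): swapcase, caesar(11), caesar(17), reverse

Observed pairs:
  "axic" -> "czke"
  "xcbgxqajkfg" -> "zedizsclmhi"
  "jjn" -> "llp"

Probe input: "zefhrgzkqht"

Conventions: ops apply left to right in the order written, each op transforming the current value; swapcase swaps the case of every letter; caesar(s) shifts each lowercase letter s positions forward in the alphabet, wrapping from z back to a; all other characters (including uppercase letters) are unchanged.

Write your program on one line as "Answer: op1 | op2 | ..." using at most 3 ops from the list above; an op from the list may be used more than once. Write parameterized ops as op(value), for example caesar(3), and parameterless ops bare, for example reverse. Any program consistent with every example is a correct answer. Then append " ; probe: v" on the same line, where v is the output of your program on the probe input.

caesar(17) | caesar(11) ; probe: "bghjtibmsjv"

Check, running the answer program on each example:
  "axic" -> "rozt" -> "czke"
  "xcbgxqajkfg" -> "otsxohrabwx" -> "zedizsclmhi"
  "jjn" -> "aae" -> "llp"
  probe: "zefhrgzkqht" -> "qvwyixqbhyk" -> "bghjtibmsjv"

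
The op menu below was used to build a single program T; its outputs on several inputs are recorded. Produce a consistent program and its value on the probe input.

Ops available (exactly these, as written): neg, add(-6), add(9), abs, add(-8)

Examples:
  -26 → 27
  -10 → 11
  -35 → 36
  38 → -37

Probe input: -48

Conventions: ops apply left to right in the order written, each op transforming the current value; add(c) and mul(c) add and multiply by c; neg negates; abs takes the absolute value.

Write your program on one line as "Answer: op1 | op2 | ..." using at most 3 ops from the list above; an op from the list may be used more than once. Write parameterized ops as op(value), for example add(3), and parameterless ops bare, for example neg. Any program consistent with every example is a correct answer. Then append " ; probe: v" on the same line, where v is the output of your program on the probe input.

neg | add(9) | add(-8) ; probe: 49

Check, running the answer program on each example:
  -26 -> 26 -> 35 -> 27
  -10 -> 10 -> 19 -> 11
  -35 -> 35 -> 44 -> 36
  38 -> -38 -> -29 -> -37
  probe: -48 -> 48 -> 57 -> 49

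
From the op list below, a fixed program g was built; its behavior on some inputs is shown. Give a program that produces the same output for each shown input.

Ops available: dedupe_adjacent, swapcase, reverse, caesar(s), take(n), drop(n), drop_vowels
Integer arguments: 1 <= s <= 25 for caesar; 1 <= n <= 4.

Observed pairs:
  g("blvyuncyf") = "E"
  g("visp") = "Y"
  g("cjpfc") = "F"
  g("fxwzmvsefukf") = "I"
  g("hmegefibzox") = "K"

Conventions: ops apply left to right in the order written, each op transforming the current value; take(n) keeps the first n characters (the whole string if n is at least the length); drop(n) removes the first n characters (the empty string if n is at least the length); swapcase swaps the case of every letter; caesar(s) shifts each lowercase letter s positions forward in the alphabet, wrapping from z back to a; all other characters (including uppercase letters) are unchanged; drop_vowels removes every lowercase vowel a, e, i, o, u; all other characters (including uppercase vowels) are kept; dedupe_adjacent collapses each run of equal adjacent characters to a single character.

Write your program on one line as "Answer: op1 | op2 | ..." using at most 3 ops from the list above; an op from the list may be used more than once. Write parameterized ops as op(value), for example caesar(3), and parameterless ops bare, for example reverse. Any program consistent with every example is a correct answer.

caesar(3) | take(1) | swapcase

Check, running the answer program on each example:
  "blvyuncyf" -> "eoybxqfbi" -> "e" -> "E"
  "visp" -> "ylvs" -> "y" -> "Y"
  "cjpfc" -> "fmsif" -> "f" -> "F"
  "fxwzmvsefukf" -> "iazcpyvhixni" -> "i" -> "I"
  "hmegefibzox" -> "kphjhilecra" -> "k" -> "K"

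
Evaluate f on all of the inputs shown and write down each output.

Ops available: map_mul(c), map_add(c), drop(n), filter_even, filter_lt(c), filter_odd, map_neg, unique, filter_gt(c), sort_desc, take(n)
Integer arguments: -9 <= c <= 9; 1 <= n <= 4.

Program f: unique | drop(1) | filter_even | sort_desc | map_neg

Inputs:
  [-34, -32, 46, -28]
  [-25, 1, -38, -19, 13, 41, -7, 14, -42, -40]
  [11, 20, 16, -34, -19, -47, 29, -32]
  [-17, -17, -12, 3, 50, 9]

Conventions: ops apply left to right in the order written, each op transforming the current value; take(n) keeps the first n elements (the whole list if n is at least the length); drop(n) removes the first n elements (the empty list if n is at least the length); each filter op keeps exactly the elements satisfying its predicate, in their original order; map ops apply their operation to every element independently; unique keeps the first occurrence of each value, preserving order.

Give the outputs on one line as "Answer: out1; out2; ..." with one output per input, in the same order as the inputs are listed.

Execution, op by op:
  [-34, -32, 46, -28] -> [-34, -32, 46, -28] -> [-32, 46, -28] -> [-32, 46, -28] -> [46, -28, -32] -> [-46, 28, 32]
  [-25, 1, -38, -19, 13, 41, -7, 14, -42, -40] -> [-25, 1, -38, -19, 13, 41, -7, 14, -42, -40] -> [1, -38, -19, 13, 41, -7, 14, -42, -40] -> [-38, 14, -42, -40] -> [14, -38, -40, -42] -> [-14, 38, 40, 42]
  [11, 20, 16, -34, -19, -47, 29, -32] -> [11, 20, 16, -34, -19, -47, 29, -32] -> [20, 16, -34, -19, -47, 29, -32] -> [20, 16, -34, -32] -> [20, 16, -32, -34] -> [-20, -16, 32, 34]
  [-17, -17, -12, 3, 50, 9] -> [-17, -12, 3, 50, 9] -> [-12, 3, 50, 9] -> [-12, 50] -> [50, -12] -> [-50, 12]

[-46, 28, 32]; [-14, 38, 40, 42]; [-20, -16, 32, 34]; [-50, 12]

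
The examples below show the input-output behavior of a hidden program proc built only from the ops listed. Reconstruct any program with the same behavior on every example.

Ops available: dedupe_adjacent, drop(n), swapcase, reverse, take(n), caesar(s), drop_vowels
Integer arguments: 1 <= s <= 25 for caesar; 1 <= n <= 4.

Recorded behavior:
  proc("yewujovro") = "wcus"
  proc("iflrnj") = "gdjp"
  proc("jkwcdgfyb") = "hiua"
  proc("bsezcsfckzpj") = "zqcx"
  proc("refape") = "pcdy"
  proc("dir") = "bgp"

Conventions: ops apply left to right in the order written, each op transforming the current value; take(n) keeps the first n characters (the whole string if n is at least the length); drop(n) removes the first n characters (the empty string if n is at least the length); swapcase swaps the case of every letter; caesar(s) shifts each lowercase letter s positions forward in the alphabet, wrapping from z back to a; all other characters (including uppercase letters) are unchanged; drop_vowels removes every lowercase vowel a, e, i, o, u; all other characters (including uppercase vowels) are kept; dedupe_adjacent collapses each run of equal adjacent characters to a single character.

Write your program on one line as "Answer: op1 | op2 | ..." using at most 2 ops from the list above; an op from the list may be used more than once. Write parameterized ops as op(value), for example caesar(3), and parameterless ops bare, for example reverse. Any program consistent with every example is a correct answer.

caesar(24) | take(4)

Check, running the answer program on each example:
  "yewujovro" -> "wcushmtpm" -> "wcus"
  "iflrnj" -> "gdjplh" -> "gdjp"
  "jkwcdgfyb" -> "hiuabedwz" -> "hiua"
  "bsezcsfckzpj" -> "zqcxaqdaixnh" -> "zqcx"
  "refape" -> "pcdync" -> "pcdy"
  "dir" -> "bgp" -> "bgp"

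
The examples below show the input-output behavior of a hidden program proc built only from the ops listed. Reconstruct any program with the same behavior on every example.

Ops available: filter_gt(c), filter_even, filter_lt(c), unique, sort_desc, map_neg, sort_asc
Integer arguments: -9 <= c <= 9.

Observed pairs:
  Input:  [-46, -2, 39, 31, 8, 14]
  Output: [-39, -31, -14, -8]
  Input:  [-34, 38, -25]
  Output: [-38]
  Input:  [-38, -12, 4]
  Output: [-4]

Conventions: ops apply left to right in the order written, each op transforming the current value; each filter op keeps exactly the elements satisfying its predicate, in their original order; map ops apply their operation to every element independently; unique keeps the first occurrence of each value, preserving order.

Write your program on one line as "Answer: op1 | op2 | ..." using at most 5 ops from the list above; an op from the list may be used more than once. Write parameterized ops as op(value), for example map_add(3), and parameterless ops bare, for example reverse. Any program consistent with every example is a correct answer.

map_neg | filter_lt(6) | sort_asc | filter_lt(0)

Check, running the answer program on each example:
  [-46, -2, 39, 31, 8, 14] -> [46, 2, -39, -31, -8, -14] -> [2, -39, -31, -8, -14] -> [-39, -31, -14, -8, 2] -> [-39, -31, -14, -8]
  [-34, 38, -25] -> [34, -38, 25] -> [-38] -> [-38] -> [-38]
  [-38, -12, 4] -> [38, 12, -4] -> [-4] -> [-4] -> [-4]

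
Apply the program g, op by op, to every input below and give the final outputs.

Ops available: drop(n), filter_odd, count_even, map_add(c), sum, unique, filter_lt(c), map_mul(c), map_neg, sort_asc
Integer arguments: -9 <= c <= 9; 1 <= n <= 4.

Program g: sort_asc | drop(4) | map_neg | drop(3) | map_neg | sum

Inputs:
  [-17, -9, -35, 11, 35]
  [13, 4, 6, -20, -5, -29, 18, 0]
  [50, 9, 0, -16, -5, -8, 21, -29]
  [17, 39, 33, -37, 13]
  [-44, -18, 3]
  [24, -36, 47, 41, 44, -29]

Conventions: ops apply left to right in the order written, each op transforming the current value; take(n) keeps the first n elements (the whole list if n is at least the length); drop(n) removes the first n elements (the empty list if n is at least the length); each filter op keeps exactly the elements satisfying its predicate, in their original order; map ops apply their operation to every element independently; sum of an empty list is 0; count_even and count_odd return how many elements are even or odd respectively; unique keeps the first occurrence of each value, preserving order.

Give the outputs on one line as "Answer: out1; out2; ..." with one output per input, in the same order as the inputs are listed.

Execution, op by op:
  [-17, -9, -35, 11, 35] -> [-35, -17, -9, 11, 35] -> [35] -> [-35] -> [] -> [] -> 0
  [13, 4, 6, -20, -5, -29, 18, 0] -> [-29, -20, -5, 0, 4, 6, 13, 18] -> [4, 6, 13, 18] -> [-4, -6, -13, -18] -> [-18] -> [18] -> 18
  [50, 9, 0, -16, -5, -8, 21, -29] -> [-29, -16, -8, -5, 0, 9, 21, 50] -> [0, 9, 21, 50] -> [0, -9, -21, -50] -> [-50] -> [50] -> 50
  [17, 39, 33, -37, 13] -> [-37, 13, 17, 33, 39] -> [39] -> [-39] -> [] -> [] -> 0
  [-44, -18, 3] -> [-44, -18, 3] -> [] -> [] -> [] -> [] -> 0
  [24, -36, 47, 41, 44, -29] -> [-36, -29, 24, 41, 44, 47] -> [44, 47] -> [-44, -47] -> [] -> [] -> 0

0; 18; 50; 0; 0; 0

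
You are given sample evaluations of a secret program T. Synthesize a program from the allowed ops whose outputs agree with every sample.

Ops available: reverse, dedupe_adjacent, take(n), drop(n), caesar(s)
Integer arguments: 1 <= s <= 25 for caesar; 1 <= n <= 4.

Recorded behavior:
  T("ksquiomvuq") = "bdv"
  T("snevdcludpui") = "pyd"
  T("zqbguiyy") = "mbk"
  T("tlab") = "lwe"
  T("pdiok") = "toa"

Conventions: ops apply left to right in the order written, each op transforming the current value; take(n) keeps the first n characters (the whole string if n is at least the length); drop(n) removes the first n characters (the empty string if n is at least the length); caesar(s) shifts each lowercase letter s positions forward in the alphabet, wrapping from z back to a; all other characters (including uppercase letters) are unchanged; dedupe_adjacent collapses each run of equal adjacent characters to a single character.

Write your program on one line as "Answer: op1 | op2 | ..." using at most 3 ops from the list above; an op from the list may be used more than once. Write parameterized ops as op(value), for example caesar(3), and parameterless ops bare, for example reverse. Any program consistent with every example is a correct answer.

take(3) | caesar(11) | reverse

Check, running the answer program on each example:
  "ksquiomvuq" -> "ksq" -> "vdb" -> "bdv"
  "snevdcludpui" -> "sne" -> "dyp" -> "pyd"
  "zqbguiyy" -> "zqb" -> "kbm" -> "mbk"
  "tlab" -> "tla" -> "ewl" -> "lwe"
  "pdiok" -> "pdi" -> "aot" -> "toa"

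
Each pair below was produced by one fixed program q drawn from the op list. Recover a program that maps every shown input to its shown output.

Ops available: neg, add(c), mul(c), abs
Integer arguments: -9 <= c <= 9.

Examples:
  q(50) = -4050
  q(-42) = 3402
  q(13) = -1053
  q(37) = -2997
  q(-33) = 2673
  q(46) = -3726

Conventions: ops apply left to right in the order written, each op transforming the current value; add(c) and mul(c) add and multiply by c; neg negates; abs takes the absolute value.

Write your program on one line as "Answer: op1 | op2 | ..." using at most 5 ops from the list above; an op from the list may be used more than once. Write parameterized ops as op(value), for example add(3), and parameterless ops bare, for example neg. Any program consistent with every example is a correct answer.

mul(9) | neg | mul(-9) | neg

Check, running the answer program on each example:
  50 -> 450 -> -450 -> 4050 -> -4050
  -42 -> -378 -> 378 -> -3402 -> 3402
  13 -> 117 -> -117 -> 1053 -> -1053
  37 -> 333 -> -333 -> 2997 -> -2997
  -33 -> -297 -> 297 -> -2673 -> 2673
  46 -> 414 -> -414 -> 3726 -> -3726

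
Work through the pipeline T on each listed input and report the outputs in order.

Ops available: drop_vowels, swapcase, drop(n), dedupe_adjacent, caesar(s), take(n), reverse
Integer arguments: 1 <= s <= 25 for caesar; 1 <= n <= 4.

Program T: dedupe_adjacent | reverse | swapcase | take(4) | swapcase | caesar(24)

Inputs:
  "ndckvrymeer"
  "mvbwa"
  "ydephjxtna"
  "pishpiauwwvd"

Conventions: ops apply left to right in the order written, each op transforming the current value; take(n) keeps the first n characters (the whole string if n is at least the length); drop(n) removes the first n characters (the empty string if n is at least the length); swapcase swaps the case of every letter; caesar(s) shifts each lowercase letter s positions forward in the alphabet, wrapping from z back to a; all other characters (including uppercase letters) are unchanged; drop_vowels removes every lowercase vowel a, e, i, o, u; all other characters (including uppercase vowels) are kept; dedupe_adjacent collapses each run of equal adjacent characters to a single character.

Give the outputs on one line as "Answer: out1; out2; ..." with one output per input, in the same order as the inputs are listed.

"pckw"; "yuzt"; "ylrv"; "btus"

Execution, op by op:
  "ndckvrymeer" -> "ndckvrymer" -> "remyrvkcdn" -> "REMYRVKCDN" -> "REMY" -> "remy" -> "pckw"
  "mvbwa" -> "mvbwa" -> "awbvm" -> "AWBVM" -> "AWBV" -> "awbv" -> "yuzt"
  "ydephjxtna" -> "ydephjxtna" -> "antxjhpedy" -> "ANTXJHPEDY" -> "ANTX" -> "antx" -> "ylrv"
  "pishpiauwwvd" -> "pishpiauwvd" -> "dvwuaiphsip" -> "DVWUAIPHSIP" -> "DVWU" -> "dvwu" -> "btus"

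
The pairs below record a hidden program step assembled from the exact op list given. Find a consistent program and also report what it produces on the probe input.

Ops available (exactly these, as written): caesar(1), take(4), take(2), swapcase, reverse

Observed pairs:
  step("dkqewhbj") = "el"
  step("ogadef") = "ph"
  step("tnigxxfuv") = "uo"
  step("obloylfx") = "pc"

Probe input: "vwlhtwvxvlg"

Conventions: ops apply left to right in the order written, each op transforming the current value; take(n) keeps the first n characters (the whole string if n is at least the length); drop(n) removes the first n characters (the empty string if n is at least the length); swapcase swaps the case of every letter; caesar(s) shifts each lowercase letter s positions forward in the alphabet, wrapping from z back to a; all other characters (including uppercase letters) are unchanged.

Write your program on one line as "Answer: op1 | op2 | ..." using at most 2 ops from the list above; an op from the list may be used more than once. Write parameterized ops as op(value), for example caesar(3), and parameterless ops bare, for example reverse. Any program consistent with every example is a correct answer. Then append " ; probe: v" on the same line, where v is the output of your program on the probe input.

take(2) | caesar(1) ; probe: "wx"

Check, running the answer program on each example:
  "dkqewhbj" -> "dk" -> "el"
  "ogadef" -> "og" -> "ph"
  "tnigxxfuv" -> "tn" -> "uo"
  "obloylfx" -> "ob" -> "pc"
  probe: "vwlhtwvxvlg" -> "vw" -> "wx"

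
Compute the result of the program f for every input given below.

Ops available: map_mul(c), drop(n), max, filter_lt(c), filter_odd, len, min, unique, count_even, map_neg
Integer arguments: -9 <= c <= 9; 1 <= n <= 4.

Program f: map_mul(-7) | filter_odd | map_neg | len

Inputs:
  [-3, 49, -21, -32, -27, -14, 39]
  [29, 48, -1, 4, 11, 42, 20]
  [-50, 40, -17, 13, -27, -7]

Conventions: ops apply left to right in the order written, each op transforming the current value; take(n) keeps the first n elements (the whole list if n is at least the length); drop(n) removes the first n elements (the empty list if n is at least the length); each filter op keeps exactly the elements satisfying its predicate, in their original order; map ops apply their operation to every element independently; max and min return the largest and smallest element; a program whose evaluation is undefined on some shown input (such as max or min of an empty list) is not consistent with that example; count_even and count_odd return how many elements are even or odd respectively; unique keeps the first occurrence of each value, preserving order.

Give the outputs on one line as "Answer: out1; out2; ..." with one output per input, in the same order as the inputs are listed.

5; 3; 4

Execution, op by op:
  [-3, 49, -21, -32, -27, -14, 39] -> [21, -343, 147, 224, 189, 98, -273] -> [21, -343, 147, 189, -273] -> [-21, 343, -147, -189, 273] -> 5
  [29, 48, -1, 4, 11, 42, 20] -> [-203, -336, 7, -28, -77, -294, -140] -> [-203, 7, -77] -> [203, -7, 77] -> 3
  [-50, 40, -17, 13, -27, -7] -> [350, -280, 119, -91, 189, 49] -> [119, -91, 189, 49] -> [-119, 91, -189, -49] -> 4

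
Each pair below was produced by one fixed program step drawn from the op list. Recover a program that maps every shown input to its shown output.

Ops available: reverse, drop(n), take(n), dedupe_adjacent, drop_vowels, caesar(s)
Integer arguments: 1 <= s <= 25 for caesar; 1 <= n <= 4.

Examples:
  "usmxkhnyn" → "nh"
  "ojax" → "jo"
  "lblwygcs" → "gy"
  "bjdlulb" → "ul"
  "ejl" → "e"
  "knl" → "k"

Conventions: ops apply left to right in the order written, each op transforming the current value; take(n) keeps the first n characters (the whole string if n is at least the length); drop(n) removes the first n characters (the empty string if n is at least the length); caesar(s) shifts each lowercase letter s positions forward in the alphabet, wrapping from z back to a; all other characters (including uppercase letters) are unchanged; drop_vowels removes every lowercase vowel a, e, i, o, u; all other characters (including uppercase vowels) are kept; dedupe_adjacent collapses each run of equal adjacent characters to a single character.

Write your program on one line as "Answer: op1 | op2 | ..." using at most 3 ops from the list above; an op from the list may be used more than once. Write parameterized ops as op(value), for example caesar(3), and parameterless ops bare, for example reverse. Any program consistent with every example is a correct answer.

reverse | take(4) | drop(2)

Check, running the answer program on each example:
  "usmxkhnyn" -> "nynhkxmsu" -> "nynh" -> "nh"
  "ojax" -> "xajo" -> "xajo" -> "jo"
  "lblwygcs" -> "scgywlbl" -> "scgy" -> "gy"
  "bjdlulb" -> "bluldjb" -> "blul" -> "ul"
  "ejl" -> "lje" -> "lje" -> "e"
  "knl" -> "lnk" -> "lnk" -> "k"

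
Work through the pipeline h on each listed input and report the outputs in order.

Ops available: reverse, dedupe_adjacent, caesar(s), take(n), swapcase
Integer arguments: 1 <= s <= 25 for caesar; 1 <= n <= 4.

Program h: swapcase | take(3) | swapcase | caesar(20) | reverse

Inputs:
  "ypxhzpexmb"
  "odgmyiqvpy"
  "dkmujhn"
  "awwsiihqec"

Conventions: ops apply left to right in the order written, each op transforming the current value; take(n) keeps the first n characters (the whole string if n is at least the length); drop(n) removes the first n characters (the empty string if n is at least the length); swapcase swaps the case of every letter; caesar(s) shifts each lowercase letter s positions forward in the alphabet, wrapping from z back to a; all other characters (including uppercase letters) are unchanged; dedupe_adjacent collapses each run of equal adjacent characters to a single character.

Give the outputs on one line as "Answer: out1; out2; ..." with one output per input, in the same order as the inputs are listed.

Execution, op by op:
  "ypxhzpexmb" -> "YPXHZPEXMB" -> "YPX" -> "ypx" -> "sjr" -> "rjs"
  "odgmyiqvpy" -> "ODGMYIQVPY" -> "ODG" -> "odg" -> "ixa" -> "axi"
  "dkmujhn" -> "DKMUJHN" -> "DKM" -> "dkm" -> "xeg" -> "gex"
  "awwsiihqec" -> "AWWSIIHQEC" -> "AWW" -> "aww" -> "uqq" -> "qqu"

"rjs"; "axi"; "gex"; "qqu"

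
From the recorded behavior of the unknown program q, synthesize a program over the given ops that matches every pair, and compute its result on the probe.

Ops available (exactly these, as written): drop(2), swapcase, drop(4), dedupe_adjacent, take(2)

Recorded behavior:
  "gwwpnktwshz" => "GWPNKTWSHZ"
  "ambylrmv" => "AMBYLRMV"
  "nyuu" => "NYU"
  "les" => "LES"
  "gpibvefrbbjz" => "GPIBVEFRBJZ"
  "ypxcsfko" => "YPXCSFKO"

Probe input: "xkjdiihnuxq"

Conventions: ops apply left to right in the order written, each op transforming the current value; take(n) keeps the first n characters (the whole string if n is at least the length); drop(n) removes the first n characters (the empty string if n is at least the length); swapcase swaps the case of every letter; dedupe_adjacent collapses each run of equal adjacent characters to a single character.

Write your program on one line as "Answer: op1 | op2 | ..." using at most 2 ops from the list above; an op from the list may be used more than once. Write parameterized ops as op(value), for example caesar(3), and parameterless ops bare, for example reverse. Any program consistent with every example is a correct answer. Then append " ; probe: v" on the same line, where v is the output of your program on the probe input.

swapcase | dedupe_adjacent ; probe: "XKJDIHNUXQ"

Check, running the answer program on each example:
  "gwwpnktwshz" -> "GWWPNKTWSHZ" -> "GWPNKTWSHZ"
  "ambylrmv" -> "AMBYLRMV" -> "AMBYLRMV"
  "nyuu" -> "NYUU" -> "NYU"
  "les" -> "LES" -> "LES"
  "gpibvefrbbjz" -> "GPIBVEFRBBJZ" -> "GPIBVEFRBJZ"
  "ypxcsfko" -> "YPXCSFKO" -> "YPXCSFKO"
  probe: "xkjdiihnuxq" -> "XKJDIIHNUXQ" -> "XKJDIHNUXQ"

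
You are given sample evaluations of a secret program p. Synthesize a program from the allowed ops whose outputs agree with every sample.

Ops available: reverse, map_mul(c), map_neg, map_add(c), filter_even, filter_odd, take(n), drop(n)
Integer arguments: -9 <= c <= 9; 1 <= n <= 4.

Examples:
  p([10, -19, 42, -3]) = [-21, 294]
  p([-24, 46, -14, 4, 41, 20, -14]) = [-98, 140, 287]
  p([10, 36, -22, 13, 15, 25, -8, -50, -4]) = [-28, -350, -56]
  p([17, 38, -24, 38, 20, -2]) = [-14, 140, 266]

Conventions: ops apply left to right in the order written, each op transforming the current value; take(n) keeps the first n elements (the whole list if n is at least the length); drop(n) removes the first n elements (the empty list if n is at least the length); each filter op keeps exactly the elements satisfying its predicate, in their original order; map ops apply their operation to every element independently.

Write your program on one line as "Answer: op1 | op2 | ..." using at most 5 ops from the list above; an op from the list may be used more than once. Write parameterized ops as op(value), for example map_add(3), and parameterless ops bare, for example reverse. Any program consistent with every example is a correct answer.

map_mul(-7) | drop(2) | map_neg | reverse | take(3)

Check, running the answer program on each example:
  [10, -19, 42, -3] -> [-70, 133, -294, 21] -> [-294, 21] -> [294, -21] -> [-21, 294] -> [-21, 294]
  [-24, 46, -14, 4, 41, 20, -14] -> [168, -322, 98, -28, -287, -140, 98] -> [98, -28, -287, -140, 98] -> [-98, 28, 287, 140, -98] -> [-98, 140, 287, 28, -98] -> [-98, 140, 287]
  [10, 36, -22, 13, 15, 25, -8, -50, -4] -> [-70, -252, 154, -91, -105, -175, 56, 350, 28] -> [154, -91, -105, -175, 56, 350, 28] -> [-154, 91, 105, 175, -56, -350, -28] -> [-28, -350, -56, 175, 105, 91, -154] -> [-28, -350, -56]
  [17, 38, -24, 38, 20, -2] -> [-119, -266, 168, -266, -140, 14] -> [168, -266, -140, 14] -> [-168, 266, 140, -14] -> [-14, 140, 266, -168] -> [-14, 140, 266]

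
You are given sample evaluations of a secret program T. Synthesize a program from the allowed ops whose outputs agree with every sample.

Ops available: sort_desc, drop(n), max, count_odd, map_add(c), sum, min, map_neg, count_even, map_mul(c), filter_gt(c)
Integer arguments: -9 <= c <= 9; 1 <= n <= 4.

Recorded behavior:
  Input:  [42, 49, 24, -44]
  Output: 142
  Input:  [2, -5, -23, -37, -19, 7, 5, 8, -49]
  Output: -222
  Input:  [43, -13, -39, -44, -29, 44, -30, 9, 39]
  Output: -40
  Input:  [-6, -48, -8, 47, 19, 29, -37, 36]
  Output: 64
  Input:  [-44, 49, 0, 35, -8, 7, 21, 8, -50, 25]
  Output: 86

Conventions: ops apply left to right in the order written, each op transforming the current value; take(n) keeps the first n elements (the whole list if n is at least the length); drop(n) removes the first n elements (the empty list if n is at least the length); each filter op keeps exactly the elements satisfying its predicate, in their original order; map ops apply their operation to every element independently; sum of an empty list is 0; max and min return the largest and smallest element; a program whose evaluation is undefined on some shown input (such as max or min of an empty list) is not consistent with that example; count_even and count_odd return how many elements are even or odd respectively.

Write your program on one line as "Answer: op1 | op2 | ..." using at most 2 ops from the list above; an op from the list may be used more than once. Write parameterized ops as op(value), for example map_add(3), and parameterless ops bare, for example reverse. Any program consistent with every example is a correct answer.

map_mul(2) | sum

Check, running the answer program on each example:
  [42, 49, 24, -44] -> [84, 98, 48, -88] -> 142
  [2, -5, -23, -37, -19, 7, 5, 8, -49] -> [4, -10, -46, -74, -38, 14, 10, 16, -98] -> -222
  [43, -13, -39, -44, -29, 44, -30, 9, 39] -> [86, -26, -78, -88, -58, 88, -60, 18, 78] -> -40
  [-6, -48, -8, 47, 19, 29, -37, 36] -> [-12, -96, -16, 94, 38, 58, -74, 72] -> 64
  [-44, 49, 0, 35, -8, 7, 21, 8, -50, 25] -> [-88, 98, 0, 70, -16, 14, 42, 16, -100, 50] -> 86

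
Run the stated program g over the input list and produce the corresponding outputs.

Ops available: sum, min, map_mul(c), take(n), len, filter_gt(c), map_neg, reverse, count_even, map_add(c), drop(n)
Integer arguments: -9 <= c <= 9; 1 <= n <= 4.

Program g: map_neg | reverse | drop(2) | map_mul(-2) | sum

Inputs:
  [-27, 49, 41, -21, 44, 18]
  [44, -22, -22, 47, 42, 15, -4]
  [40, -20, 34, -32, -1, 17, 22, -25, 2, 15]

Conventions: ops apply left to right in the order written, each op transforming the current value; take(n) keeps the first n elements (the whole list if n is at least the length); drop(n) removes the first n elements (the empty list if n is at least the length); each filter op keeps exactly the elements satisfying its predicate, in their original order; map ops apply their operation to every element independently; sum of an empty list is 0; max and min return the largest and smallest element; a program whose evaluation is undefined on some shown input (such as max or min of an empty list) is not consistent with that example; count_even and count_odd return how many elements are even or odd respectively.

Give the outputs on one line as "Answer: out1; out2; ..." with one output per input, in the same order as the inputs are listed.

Execution, op by op:
  [-27, 49, 41, -21, 44, 18] -> [27, -49, -41, 21, -44, -18] -> [-18, -44, 21, -41, -49, 27] -> [21, -41, -49, 27] -> [-42, 82, 98, -54] -> 84
  [44, -22, -22, 47, 42, 15, -4] -> [-44, 22, 22, -47, -42, -15, 4] -> [4, -15, -42, -47, 22, 22, -44] -> [-42, -47, 22, 22, -44] -> [84, 94, -44, -44, 88] -> 178
  [40, -20, 34, -32, -1, 17, 22, -25, 2, 15] -> [-40, 20, -34, 32, 1, -17, -22, 25, -2, -15] -> [-15, -2, 25, -22, -17, 1, 32, -34, 20, -40] -> [25, -22, -17, 1, 32, -34, 20, -40] -> [-50, 44, 34, -2, -64, 68, -40, 80] -> 70

84; 178; 70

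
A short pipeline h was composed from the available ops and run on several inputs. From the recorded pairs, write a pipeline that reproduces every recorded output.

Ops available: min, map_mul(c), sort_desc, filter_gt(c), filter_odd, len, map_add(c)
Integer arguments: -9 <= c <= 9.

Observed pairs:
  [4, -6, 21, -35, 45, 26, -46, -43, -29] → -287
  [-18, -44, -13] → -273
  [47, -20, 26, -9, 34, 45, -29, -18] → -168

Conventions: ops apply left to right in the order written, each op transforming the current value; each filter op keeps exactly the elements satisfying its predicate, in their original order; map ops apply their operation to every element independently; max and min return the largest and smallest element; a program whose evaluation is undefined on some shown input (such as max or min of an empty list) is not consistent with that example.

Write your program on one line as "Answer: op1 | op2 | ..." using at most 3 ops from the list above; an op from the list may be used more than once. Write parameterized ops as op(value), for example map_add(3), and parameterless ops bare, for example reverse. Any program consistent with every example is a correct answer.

map_add(5) | map_mul(7) | min

Check, running the answer program on each example:
  [4, -6, 21, -35, 45, 26, -46, -43, -29] -> [9, -1, 26, -30, 50, 31, -41, -38, -24] -> [63, -7, 182, -210, 350, 217, -287, -266, -168] -> -287
  [-18, -44, -13] -> [-13, -39, -8] -> [-91, -273, -56] -> -273
  [47, -20, 26, -9, 34, 45, -29, -18] -> [52, -15, 31, -4, 39, 50, -24, -13] -> [364, -105, 217, -28, 273, 350, -168, -91] -> -168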